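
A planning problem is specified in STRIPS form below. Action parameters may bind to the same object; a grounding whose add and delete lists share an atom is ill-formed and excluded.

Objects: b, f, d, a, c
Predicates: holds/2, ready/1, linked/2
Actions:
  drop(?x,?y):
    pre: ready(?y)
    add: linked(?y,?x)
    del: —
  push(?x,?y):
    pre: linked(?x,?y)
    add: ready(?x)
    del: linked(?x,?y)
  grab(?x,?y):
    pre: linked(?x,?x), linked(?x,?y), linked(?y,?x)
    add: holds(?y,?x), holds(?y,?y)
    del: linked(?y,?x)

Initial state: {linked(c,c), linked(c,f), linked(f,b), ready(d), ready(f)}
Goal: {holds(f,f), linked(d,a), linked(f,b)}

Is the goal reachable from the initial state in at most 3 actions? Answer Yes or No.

1. drop(f,f)  →  {linked(c,c), linked(c,f), linked(f,b), linked(f,f), ready(d), ready(f)}
2. drop(a,d)  →  {linked(c,c), linked(c,f), linked(d,a), linked(f,b), linked(f,f), ready(d), ready(f)}
3. grab(f,f)  →  {holds(f,f), linked(c,c), linked(c,f), linked(d,a), linked(f,b), ready(d), ready(f)}
optimal plan length = 3; 3 ≤ 3

Yes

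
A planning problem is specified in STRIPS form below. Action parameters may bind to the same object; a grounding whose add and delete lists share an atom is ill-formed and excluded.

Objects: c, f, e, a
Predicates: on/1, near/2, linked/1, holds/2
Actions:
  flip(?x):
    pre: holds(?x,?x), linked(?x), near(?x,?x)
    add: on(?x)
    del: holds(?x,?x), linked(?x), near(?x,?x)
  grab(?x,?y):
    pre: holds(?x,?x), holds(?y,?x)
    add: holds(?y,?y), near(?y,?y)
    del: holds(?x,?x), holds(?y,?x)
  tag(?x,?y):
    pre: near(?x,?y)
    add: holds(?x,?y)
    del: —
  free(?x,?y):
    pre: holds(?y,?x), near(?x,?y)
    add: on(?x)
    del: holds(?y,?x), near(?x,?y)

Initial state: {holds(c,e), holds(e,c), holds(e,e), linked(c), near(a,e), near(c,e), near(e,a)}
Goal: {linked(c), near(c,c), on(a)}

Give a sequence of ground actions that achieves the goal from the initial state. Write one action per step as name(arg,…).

grab(e,c); tag(e,a); free(a,e)

1. grab(e,c)  →  {holds(c,c), holds(e,c), linked(c), near(a,e), near(c,c), near(c,e), near(e,a)}
2. tag(e,a)  →  {holds(c,c), holds(e,a), holds(e,c), linked(c), near(a,e), near(c,c), near(c,e), near(e,a)}
3. free(a,e)  →  {holds(c,c), holds(e,c), linked(c), near(c,c), near(c,e), near(e,a), on(a)}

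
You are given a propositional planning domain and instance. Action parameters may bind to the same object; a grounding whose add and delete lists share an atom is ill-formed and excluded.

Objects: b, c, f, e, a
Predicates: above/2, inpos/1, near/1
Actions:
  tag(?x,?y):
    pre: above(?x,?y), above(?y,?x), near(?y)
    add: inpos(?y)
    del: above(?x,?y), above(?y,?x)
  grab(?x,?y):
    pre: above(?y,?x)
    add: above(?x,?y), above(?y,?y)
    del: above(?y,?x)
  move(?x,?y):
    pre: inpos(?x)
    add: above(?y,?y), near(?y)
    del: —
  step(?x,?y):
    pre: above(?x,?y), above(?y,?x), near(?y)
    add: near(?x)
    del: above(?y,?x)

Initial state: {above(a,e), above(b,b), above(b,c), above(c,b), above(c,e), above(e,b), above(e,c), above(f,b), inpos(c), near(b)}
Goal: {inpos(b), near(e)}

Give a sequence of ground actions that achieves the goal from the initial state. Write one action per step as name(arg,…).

1. tag(b,b)  →  {above(a,e), above(b,c), above(c,b), above(c,e), above(e,b), above(e,c), above(f,b), inpos(b), inpos(c), near(b)}
2. move(b,e)  →  {above(a,e), above(b,c), above(c,b), above(c,e), above(e,b), above(e,c), above(e,e), above(f,b), inpos(b), inpos(c), near(b), near(e)}

tag(b,b); move(b,e)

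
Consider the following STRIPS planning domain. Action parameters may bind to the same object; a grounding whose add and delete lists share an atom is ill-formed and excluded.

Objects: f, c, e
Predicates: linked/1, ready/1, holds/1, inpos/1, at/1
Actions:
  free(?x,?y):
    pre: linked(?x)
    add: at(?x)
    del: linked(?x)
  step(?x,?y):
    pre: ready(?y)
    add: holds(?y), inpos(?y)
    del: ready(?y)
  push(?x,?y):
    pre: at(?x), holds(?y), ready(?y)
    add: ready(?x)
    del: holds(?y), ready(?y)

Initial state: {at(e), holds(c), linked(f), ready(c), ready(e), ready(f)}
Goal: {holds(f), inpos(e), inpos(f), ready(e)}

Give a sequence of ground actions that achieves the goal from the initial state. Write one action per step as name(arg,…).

step(f,f); step(f,e); push(e,c)

1. step(f,f)  →  {at(e), holds(c), holds(f), inpos(f), linked(f), ready(c), ready(e)}
2. step(f,e)  →  {at(e), holds(c), holds(e), holds(f), inpos(e), inpos(f), linked(f), ready(c)}
3. push(e,c)  →  {at(e), holds(e), holds(f), inpos(e), inpos(f), linked(f), ready(e)}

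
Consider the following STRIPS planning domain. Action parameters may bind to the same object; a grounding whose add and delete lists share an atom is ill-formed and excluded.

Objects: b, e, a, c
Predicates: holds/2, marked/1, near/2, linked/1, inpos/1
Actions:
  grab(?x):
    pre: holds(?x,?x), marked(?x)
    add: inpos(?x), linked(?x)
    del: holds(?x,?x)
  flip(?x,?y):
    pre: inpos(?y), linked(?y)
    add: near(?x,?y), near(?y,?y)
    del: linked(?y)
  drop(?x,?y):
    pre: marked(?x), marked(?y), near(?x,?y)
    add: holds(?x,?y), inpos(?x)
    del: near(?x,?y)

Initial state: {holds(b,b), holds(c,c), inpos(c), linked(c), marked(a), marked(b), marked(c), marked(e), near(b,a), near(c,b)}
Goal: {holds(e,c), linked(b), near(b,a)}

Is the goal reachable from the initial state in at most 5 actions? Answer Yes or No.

Yes

1. grab(b)  →  {holds(c,c), inpos(b), inpos(c), linked(b), linked(c), marked(a), marked(b), marked(c), marked(e), near(b,a), near(c,b)}
2. flip(e,c)  →  {holds(c,c), inpos(b), inpos(c), linked(b), marked(a), marked(b), marked(c), marked(e), near(b,a), near(c,b), near(c,c), near(e,c)}
3. drop(e,c)  →  {holds(c,c), holds(e,c), inpos(b), inpos(c), inpos(e), linked(b), marked(a), marked(b), marked(c), marked(e), near(b,a), near(c,b), near(c,c)}
optimal plan length = 3; 3 ≤ 5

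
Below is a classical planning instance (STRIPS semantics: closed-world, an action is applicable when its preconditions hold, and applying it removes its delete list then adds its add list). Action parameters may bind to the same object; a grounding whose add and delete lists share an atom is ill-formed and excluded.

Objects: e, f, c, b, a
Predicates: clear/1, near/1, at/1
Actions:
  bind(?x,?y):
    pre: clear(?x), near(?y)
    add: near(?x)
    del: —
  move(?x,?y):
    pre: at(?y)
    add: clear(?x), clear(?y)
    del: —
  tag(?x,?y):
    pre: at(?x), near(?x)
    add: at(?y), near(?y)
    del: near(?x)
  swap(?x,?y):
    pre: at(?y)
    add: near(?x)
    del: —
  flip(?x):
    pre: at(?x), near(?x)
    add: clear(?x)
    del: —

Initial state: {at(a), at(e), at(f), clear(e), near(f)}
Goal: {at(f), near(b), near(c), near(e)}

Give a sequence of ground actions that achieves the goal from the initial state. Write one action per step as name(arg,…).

bind(e,f); tag(f,c); swap(b,e)

1. bind(e,f)  →  {at(a), at(e), at(f), clear(e), near(e), near(f)}
2. tag(f,c)  →  {at(a), at(c), at(e), at(f), clear(e), near(c), near(e)}
3. swap(b,e)  →  {at(a), at(c), at(e), at(f), clear(e), near(b), near(c), near(e)}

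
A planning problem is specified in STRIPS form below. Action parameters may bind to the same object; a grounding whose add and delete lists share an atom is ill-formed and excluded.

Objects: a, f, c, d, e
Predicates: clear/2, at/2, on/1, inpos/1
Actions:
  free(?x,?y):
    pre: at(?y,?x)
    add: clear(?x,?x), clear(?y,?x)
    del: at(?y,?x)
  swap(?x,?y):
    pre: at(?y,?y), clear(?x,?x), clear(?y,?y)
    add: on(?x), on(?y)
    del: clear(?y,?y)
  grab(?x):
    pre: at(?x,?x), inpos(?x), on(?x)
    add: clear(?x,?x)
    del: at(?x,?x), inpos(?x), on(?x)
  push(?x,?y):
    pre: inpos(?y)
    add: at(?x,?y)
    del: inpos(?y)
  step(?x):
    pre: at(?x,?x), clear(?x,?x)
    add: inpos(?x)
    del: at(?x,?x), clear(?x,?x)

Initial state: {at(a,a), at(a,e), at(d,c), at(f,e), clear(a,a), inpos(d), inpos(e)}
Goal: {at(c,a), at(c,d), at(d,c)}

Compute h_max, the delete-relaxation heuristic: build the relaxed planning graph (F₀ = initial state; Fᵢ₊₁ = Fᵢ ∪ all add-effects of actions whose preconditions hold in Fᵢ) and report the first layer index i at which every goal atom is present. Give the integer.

2

F0 = init (7 atoms)
F1 = F0 ∪ {at(a,d), at(c,d), at(c,e), at(d,d), at(d,e), at(e,d), at(e,e), at(f,d), clear(a,e), clear(c,c), clear(d,c), clear(e,e), clear(f,e), inpos(a), on(a)}  (22 atoms)
F2 = F1 ∪ {at(c,a), at(d,a), at(e,a), at(f,a), clear(a,d), clear(c,d), clear(c,e), clear(d,d), clear(d,e), clear(e,d), clear(f,d), on(c), on(e)}  (35 atoms)
goal ⊆ F2  ⇒  h_max = 2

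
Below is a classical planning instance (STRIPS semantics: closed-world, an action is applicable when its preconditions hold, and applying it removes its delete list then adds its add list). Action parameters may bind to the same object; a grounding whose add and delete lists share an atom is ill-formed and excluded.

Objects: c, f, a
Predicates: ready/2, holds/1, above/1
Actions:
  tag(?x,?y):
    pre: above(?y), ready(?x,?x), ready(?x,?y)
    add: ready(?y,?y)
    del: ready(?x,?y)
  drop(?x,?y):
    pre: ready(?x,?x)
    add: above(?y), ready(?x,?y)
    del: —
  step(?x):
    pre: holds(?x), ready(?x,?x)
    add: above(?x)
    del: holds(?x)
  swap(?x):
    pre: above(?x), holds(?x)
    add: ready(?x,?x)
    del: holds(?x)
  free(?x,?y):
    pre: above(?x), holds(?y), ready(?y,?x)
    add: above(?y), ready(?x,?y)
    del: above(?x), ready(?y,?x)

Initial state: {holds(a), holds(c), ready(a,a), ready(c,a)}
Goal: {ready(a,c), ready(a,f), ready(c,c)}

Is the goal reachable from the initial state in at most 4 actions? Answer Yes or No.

1. drop(a,c)  →  {above(c), holds(a), holds(c), ready(a,a), ready(a,c), ready(c,a)}
2. drop(a,f)  →  {above(c), above(f), holds(a), holds(c), ready(a,a), ready(a,c), ready(a,f), ready(c,a)}
3. swap(c)  →  {above(c), above(f), holds(a), ready(a,a), ready(a,c), ready(a,f), ready(c,a), ready(c,c)}
optimal plan length = 3; 3 ≤ 4

Yes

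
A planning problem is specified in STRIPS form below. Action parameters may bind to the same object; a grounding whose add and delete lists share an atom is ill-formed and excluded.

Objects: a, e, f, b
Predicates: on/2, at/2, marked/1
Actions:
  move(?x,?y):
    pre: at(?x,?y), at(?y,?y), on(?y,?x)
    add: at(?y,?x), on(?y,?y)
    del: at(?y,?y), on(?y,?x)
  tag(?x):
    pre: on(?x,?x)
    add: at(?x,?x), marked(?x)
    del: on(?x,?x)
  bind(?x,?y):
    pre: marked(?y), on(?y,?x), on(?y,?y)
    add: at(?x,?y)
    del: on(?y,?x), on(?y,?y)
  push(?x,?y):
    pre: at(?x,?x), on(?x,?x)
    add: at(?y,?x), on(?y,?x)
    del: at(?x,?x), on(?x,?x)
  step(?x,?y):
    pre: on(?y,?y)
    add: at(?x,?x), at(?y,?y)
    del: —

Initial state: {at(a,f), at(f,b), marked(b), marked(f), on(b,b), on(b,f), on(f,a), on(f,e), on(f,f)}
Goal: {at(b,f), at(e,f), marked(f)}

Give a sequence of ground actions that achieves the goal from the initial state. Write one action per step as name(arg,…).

tag(b); move(f,b); bind(e,f)

1. tag(b)  →  {at(a,f), at(b,b), at(f,b), marked(b), marked(f), on(b,f), on(f,a), on(f,e), on(f,f)}
2. move(f,b)  →  {at(a,f), at(b,f), at(f,b), marked(b), marked(f), on(b,b), on(f,a), on(f,e), on(f,f)}
3. bind(e,f)  →  {at(a,f), at(b,f), at(e,f), at(f,b), marked(b), marked(f), on(b,b), on(f,a)}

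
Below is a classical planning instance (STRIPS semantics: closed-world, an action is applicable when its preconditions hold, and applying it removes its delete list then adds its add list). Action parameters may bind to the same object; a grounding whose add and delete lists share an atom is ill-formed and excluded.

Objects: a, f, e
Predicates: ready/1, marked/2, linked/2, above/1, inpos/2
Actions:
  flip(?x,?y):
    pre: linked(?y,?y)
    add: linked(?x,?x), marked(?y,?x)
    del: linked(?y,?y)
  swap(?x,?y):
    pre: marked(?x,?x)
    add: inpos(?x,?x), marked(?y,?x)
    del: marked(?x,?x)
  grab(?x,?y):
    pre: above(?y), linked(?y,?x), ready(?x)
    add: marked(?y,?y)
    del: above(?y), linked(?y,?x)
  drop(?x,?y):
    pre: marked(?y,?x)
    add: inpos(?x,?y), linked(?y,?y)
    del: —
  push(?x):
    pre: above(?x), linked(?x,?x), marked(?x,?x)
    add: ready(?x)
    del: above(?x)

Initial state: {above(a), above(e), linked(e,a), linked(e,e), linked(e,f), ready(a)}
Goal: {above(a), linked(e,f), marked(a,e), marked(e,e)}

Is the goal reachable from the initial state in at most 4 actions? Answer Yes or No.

Yes

1. flip(a,e)  →  {above(a), above(e), linked(a,a), linked(e,a), linked(e,f), marked(e,a), ready(a)}
2. flip(e,a)  →  {above(a), above(e), linked(e,a), linked(e,e), linked(e,f), marked(a,e), marked(e,a), ready(a)}
3. grab(a,e)  →  {above(a), linked(e,e), linked(e,f), marked(a,e), marked(e,a), marked(e,e), ready(a)}
optimal plan length = 3; 3 ≤ 4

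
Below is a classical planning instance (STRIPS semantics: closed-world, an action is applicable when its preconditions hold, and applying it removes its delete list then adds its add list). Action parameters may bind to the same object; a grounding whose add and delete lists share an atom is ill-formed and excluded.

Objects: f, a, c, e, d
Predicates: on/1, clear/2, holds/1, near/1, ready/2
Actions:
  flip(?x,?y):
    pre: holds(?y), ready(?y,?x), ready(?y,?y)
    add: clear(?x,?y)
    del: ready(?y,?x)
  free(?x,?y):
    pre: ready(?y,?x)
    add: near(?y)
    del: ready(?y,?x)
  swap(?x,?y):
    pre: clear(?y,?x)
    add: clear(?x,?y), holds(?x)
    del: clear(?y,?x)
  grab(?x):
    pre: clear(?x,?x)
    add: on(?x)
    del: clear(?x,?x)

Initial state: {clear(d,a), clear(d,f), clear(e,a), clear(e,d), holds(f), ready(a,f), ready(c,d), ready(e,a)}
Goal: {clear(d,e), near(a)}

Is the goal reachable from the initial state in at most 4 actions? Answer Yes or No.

Yes

1. free(f,a)  →  {clear(d,a), clear(d,f), clear(e,a), clear(e,d), holds(f), near(a), ready(c,d), ready(e,a)}
2. swap(d,e)  →  {clear(d,a), clear(d,e), clear(d,f), clear(e,a), holds(d), holds(f), near(a), ready(c,d), ready(e,a)}
optimal plan length = 2; 2 ≤ 4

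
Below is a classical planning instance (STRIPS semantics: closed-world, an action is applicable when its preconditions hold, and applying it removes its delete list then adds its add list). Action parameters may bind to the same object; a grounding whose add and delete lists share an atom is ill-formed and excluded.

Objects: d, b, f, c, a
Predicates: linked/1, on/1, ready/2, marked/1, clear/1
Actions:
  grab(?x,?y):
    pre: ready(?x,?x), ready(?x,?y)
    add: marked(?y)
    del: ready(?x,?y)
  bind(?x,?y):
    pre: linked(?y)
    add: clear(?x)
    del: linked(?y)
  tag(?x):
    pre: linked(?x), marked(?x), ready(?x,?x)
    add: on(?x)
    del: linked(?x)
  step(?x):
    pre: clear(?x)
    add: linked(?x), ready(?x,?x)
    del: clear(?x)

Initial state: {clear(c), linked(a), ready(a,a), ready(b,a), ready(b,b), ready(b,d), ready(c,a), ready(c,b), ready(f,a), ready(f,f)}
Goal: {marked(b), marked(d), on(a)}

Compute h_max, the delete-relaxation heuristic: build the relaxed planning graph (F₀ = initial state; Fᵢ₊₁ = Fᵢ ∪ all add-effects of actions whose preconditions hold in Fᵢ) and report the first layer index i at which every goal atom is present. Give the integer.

F0 = init (10 atoms)
F1 = F0 ∪ {clear(a), clear(b), clear(d), clear(f), linked(c), marked(a), marked(b), marked(d), marked(f), ready(c,c)}  (20 atoms)
F2 = F1 ∪ {linked(b), linked(d), linked(f), marked(c), on(a), ready(d,d)}  (26 atoms)
goal ⊆ F2  ⇒  h_max = 2

2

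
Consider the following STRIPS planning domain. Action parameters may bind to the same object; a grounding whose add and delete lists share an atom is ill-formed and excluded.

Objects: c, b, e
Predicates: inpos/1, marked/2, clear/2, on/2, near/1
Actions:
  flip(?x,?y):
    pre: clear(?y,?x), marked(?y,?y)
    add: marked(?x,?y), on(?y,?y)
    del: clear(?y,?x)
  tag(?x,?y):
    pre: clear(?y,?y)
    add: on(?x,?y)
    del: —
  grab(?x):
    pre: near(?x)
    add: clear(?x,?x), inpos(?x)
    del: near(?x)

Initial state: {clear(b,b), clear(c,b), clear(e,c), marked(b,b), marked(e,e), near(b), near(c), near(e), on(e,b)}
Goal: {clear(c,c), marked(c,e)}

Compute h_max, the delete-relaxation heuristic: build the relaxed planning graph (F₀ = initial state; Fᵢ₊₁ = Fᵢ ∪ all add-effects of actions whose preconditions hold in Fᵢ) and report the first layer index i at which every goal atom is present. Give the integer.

F0 = init (9 atoms)
F1 = F0 ∪ {clear(c,c), clear(e,e), inpos(b), inpos(c), inpos(e), marked(c,e), on(b,b), on(c,b), on(e,e)}  (18 atoms)
goal ⊆ F1  ⇒  h_max = 1

1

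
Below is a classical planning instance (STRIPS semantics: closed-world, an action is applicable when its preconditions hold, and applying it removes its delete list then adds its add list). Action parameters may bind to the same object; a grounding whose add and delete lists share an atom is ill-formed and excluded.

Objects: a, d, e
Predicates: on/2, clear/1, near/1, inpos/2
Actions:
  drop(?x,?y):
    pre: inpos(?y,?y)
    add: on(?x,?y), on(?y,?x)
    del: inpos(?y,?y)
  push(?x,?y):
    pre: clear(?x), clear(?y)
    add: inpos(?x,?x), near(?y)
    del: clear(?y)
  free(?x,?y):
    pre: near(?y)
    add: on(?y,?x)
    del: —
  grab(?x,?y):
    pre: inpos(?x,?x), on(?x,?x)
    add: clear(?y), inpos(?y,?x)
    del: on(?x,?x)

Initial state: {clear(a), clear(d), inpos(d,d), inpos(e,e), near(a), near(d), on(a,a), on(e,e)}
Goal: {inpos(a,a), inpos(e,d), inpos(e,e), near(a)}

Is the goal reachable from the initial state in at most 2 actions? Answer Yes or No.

No

1. push(a,a)  →  {clear(d), inpos(a,a), inpos(d,d), inpos(e,e), near(a), near(d), on(a,a), on(e,e)}
2. free(d,d)  →  {clear(d), inpos(a,a), inpos(d,d), inpos(e,e), near(a), near(d), on(a,a), on(d,d), on(e,e)}
3. grab(d,e)  →  {clear(d), clear(e), inpos(a,a), inpos(d,d), inpos(e,d), inpos(e,e), near(a), near(d), on(a,a), on(e,e)}
optimal plan length = 3; 3 > 2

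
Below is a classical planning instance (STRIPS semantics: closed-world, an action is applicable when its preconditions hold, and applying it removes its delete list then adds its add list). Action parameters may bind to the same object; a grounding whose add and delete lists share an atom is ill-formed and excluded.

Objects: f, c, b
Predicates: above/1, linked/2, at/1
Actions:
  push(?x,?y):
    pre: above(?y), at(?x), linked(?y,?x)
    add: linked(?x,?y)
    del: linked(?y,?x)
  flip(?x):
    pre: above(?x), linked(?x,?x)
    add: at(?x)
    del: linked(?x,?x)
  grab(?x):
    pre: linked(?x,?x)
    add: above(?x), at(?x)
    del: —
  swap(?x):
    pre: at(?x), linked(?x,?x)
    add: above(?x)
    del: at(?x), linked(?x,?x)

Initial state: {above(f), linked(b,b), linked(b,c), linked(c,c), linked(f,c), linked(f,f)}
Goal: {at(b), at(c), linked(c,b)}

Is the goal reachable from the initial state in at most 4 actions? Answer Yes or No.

1. grab(c)  →  {above(c), above(f), at(c), linked(b,b), linked(b,c), linked(c,c), linked(f,c), linked(f,f)}
2. grab(b)  →  {above(b), above(c), above(f), at(b), at(c), linked(b,b), linked(b,c), linked(c,c), linked(f,c), linked(f,f)}
3. push(c,b)  →  {above(b), above(c), above(f), at(b), at(c), linked(b,b), linked(c,b), linked(c,c), linked(f,c), linked(f,f)}
optimal plan length = 3; 3 ≤ 4

Yes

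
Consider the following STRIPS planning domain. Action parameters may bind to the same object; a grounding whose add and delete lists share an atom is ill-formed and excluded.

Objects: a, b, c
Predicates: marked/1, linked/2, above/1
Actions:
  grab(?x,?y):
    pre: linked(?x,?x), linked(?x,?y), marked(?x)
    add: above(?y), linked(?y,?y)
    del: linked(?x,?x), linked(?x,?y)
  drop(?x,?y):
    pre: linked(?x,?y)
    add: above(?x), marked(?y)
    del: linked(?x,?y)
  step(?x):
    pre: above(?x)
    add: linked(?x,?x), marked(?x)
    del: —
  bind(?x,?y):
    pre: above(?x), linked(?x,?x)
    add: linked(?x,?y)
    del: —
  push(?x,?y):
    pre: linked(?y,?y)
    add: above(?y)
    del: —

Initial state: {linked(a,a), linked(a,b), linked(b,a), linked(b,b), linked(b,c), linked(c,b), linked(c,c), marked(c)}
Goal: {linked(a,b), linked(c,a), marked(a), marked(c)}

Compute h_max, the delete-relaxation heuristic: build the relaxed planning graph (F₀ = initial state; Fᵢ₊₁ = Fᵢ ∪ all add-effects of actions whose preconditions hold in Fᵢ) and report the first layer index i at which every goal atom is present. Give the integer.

F0 = init (8 atoms)
F1 = F0 ∪ {above(a), above(b), above(c), marked(a), marked(b)}  (13 atoms)
F2 = F1 ∪ {linked(a,c), linked(c,a)}  (15 atoms)
goal ⊆ F2  ⇒  h_max = 2

2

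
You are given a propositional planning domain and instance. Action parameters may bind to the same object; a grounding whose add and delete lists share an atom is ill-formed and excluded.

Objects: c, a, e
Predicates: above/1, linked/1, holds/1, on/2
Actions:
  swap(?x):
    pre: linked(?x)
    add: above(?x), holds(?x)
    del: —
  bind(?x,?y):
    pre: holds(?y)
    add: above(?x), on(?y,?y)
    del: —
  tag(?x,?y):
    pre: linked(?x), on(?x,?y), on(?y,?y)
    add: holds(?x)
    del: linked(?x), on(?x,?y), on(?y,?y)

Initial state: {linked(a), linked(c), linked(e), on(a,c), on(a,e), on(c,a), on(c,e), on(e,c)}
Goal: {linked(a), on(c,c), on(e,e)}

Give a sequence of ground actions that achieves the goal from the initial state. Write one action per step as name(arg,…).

swap(c); swap(e); bind(c,c); bind(c,e)

1. swap(c)  →  {above(c), holds(c), linked(a), linked(c), linked(e), on(a,c), on(a,e), on(c,a), on(c,e), on(e,c)}
2. swap(e)  →  {above(c), above(e), holds(c), holds(e), linked(a), linked(c), linked(e), on(a,c), on(a,e), on(c,a), on(c,e), on(e,c)}
3. bind(c,c)  →  {above(c), above(e), holds(c), holds(e), linked(a), linked(c), linked(e), on(a,c), on(a,e), on(c,a), on(c,c), on(c,e), on(e,c)}
4. bind(c,e)  →  {above(c), above(e), holds(c), holds(e), linked(a), linked(c), linked(e), on(a,c), on(a,e), on(c,a), on(c,c), on(c,e), on(e,c), on(e,e)}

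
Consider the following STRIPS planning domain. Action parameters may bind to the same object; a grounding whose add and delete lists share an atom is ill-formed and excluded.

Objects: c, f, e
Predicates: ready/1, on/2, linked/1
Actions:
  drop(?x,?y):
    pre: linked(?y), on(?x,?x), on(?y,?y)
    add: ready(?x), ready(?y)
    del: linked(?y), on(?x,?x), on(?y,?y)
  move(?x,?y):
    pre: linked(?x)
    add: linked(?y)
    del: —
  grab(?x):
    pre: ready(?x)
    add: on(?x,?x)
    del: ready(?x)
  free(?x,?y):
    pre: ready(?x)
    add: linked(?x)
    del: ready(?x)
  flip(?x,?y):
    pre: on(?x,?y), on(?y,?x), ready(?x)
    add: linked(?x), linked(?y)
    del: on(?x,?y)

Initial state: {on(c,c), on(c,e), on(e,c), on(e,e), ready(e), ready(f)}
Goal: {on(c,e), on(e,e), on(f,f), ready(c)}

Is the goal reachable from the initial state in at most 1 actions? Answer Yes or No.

No

1. grab(f)  →  {on(c,c), on(c,e), on(e,c), on(e,e), on(f,f), ready(e)}
2. flip(e,c)  →  {linked(c), linked(e), on(c,c), on(c,e), on(e,e), on(f,f), ready(e)}
3. drop(c,c)  →  {linked(e), on(c,e), on(e,e), on(f,f), ready(c), ready(e)}
optimal plan length = 3; 3 > 1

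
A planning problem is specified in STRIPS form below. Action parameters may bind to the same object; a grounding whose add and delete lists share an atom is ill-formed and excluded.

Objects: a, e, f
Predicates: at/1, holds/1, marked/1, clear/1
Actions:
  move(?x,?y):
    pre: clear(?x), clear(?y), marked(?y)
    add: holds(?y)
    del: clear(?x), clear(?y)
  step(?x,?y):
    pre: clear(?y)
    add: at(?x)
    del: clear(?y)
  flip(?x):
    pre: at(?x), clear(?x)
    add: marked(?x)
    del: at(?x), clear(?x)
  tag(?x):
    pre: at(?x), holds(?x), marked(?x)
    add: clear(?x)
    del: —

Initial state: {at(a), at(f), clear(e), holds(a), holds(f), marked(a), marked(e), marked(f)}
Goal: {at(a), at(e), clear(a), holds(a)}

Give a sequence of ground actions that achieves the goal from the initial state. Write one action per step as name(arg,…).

1. step(e,e)  →  {at(a), at(e), at(f), holds(a), holds(f), marked(a), marked(e), marked(f)}
2. tag(a)  →  {at(a), at(e), at(f), clear(a), holds(a), holds(f), marked(a), marked(e), marked(f)}

step(e,e); tag(a)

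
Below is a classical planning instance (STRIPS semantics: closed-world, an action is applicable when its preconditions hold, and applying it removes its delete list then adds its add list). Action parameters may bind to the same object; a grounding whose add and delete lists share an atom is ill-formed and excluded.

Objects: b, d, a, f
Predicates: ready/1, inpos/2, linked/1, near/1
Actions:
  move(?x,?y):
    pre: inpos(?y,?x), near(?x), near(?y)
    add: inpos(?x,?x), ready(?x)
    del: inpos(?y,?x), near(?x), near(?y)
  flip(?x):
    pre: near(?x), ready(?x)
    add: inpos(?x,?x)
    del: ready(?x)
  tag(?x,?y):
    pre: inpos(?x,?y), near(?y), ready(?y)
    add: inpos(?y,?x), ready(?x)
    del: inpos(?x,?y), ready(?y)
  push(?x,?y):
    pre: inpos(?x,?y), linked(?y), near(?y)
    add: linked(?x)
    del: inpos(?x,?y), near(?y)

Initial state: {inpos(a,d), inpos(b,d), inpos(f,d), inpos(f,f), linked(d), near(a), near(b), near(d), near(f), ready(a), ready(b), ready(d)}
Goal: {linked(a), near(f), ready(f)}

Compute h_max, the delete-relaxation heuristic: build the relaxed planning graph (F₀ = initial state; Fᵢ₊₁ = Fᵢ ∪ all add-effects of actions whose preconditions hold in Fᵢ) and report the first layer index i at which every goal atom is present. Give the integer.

1

F0 = init (12 atoms)
F1 = F0 ∪ {inpos(a,a), inpos(b,b), inpos(d,a), inpos(d,b), inpos(d,d), inpos(d,f), linked(a), linked(b), linked(f), ready(f)}  (22 atoms)
goal ⊆ F1  ⇒  h_max = 1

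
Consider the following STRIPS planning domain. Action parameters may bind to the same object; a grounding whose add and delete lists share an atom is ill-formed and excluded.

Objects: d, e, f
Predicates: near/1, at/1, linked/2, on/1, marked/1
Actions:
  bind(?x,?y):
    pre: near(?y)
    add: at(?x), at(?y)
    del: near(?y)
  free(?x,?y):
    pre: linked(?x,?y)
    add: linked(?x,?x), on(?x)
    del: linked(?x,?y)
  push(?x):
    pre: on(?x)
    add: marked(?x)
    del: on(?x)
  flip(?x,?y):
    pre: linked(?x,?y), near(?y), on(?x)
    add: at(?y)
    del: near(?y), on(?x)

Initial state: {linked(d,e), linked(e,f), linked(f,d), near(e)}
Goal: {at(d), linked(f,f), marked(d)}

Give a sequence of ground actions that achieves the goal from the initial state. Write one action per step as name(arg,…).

bind(d,e); free(d,e); free(f,d); push(d)

1. bind(d,e)  →  {at(d), at(e), linked(d,e), linked(e,f), linked(f,d)}
2. free(d,e)  →  {at(d), at(e), linked(d,d), linked(e,f), linked(f,d), on(d)}
3. free(f,d)  →  {at(d), at(e), linked(d,d), linked(e,f), linked(f,f), on(d), on(f)}
4. push(d)  →  {at(d), at(e), linked(d,d), linked(e,f), linked(f,f), marked(d), on(f)}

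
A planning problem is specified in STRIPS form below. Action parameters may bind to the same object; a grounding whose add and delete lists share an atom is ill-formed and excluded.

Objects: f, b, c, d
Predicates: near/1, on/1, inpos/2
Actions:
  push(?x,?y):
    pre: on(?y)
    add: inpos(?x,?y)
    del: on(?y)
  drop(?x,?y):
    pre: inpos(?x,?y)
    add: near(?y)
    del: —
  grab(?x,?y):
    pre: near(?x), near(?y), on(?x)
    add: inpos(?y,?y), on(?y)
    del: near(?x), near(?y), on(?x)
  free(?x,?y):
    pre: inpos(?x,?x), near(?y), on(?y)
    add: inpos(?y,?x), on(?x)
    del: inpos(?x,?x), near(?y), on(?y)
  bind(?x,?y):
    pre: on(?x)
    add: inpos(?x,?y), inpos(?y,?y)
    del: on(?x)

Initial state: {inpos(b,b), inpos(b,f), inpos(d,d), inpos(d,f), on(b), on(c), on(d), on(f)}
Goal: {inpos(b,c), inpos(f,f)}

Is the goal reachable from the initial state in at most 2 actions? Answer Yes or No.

Yes

1. push(f,f)  →  {inpos(b,b), inpos(b,f), inpos(d,d), inpos(d,f), inpos(f,f), on(b), on(c), on(d)}
2. push(b,c)  →  {inpos(b,b), inpos(b,c), inpos(b,f), inpos(d,d), inpos(d,f), inpos(f,f), on(b), on(d)}
optimal plan length = 2; 2 ≤ 2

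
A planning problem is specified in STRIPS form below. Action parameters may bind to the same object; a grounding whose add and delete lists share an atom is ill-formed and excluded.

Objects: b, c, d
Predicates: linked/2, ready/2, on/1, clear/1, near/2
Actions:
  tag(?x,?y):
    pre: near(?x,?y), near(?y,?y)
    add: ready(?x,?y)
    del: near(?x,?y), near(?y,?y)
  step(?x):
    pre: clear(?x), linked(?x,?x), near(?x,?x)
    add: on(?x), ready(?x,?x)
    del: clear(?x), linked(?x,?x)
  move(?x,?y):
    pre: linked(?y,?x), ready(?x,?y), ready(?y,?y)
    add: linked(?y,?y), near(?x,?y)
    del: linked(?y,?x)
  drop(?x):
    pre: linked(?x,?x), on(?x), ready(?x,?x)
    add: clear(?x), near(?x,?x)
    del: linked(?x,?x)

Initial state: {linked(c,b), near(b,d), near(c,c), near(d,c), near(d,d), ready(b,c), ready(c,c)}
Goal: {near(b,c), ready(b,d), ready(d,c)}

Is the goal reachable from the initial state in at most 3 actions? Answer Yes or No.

Yes

1. tag(b,d)  →  {linked(c,b), near(c,c), near(d,c), ready(b,c), ready(b,d), ready(c,c)}
2. tag(d,c)  →  {linked(c,b), ready(b,c), ready(b,d), ready(c,c), ready(d,c)}
3. move(b,c)  →  {linked(c,c), near(b,c), ready(b,c), ready(b,d), ready(c,c), ready(d,c)}
optimal plan length = 3; 3 ≤ 3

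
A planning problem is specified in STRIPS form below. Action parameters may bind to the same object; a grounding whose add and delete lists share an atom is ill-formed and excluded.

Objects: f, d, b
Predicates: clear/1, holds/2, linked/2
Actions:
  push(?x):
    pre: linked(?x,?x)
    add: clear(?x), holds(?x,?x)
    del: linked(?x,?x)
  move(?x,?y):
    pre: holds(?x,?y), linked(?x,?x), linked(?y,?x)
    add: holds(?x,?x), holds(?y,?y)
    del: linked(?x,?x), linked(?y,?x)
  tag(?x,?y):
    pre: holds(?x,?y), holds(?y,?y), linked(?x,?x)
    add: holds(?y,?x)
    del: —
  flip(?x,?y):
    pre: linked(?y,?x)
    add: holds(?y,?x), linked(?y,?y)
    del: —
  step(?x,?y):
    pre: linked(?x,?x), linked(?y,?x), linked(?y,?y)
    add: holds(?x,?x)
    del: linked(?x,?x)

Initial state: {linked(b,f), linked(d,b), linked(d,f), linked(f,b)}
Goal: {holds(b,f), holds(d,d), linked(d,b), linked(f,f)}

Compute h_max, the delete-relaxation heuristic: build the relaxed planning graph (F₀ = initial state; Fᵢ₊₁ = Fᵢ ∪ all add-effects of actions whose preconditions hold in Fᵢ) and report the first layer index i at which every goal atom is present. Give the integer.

2

F0 = init (4 atoms)
F1 = F0 ∪ {holds(b,f), holds(d,b), holds(d,f), holds(f,b), linked(b,b), linked(d,d), linked(f,f)}  (11 atoms)
F2 = F1 ∪ {clear(b), clear(d), clear(f), holds(b,b), holds(d,d), holds(f,f)}  (17 atoms)
goal ⊆ F2  ⇒  h_max = 2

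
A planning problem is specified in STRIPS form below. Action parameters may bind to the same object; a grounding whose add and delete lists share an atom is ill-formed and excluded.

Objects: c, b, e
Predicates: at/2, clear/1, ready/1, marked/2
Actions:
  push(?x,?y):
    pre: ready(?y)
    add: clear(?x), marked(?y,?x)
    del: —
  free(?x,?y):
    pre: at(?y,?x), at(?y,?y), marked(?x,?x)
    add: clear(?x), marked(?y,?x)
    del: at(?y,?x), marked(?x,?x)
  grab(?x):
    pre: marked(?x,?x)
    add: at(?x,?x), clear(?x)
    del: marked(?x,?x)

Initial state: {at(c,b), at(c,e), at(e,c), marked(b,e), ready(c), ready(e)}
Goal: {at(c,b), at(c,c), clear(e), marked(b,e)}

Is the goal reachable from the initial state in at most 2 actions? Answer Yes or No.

No

1. push(c,c)  →  {at(c,b), at(c,e), at(e,c), clear(c), marked(b,e), marked(c,c), ready(c), ready(e)}
2. push(e,c)  →  {at(c,b), at(c,e), at(e,c), clear(c), clear(e), marked(b,e), marked(c,c), marked(c,e), ready(c), ready(e)}
3. grab(c)  →  {at(c,b), at(c,c), at(c,e), at(e,c), clear(c), clear(e), marked(b,e), marked(c,e), ready(c), ready(e)}
optimal plan length = 3; 3 > 2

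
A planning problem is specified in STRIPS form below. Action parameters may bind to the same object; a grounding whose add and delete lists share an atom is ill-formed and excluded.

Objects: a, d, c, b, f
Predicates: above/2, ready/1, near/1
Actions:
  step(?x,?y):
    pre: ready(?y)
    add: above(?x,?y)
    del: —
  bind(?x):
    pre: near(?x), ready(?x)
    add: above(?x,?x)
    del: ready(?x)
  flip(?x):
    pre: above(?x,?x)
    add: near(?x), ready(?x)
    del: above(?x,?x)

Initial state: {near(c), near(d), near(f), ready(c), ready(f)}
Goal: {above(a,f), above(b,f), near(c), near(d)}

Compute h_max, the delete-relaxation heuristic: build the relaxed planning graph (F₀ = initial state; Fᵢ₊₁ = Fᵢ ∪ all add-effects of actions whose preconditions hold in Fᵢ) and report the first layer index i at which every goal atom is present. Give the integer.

F0 = init (5 atoms)
F1 = F0 ∪ {above(a,c), above(a,f), above(b,c), above(b,f), above(c,c), above(c,f), above(d,c), above(d,f), above(f,c), above(f,f)}  (15 atoms)
goal ⊆ F1  ⇒  h_max = 1

1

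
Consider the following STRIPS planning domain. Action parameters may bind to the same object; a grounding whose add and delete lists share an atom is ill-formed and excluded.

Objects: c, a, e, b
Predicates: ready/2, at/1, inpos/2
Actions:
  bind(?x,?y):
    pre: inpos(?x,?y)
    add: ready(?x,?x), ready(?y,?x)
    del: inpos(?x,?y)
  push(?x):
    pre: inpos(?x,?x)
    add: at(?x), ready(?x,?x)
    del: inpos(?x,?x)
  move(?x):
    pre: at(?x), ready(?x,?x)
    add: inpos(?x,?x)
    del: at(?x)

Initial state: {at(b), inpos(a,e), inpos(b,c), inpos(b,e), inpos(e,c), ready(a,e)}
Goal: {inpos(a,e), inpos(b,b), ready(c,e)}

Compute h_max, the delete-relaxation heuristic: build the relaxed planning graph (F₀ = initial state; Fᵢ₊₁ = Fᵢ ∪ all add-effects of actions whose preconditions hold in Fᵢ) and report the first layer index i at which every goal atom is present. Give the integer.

2

F0 = init (6 atoms)
F1 = F0 ∪ {ready(a,a), ready(b,b), ready(c,b), ready(c,e), ready(e,a), ready(e,b), ready(e,e)}  (13 atoms)
F2 = F1 ∪ {inpos(b,b)}  (14 atoms)
goal ⊆ F2  ⇒  h_max = 2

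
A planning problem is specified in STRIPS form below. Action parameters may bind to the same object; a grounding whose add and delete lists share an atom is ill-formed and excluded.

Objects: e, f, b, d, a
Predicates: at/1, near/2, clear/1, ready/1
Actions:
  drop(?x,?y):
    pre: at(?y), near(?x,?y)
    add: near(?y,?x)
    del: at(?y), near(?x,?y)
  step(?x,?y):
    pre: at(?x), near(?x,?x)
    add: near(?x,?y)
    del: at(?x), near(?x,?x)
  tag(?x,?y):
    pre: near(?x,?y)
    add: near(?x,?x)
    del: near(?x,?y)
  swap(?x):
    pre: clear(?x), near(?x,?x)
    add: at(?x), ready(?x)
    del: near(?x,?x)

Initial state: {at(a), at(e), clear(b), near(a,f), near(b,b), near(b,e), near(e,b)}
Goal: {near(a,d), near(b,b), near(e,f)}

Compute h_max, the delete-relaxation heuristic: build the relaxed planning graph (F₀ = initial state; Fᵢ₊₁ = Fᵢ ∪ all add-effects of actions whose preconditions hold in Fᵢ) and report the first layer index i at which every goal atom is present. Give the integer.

2

F0 = init (7 atoms)
F1 = F0 ∪ {at(b), near(a,a), near(e,e), ready(b)}  (11 atoms)
F2 = F1 ∪ {near(a,b), near(a,d), near(a,e), near(b,a), near(b,d), near(b,f), near(e,a), near(e,d), near(e,f)}  (20 atoms)
goal ⊆ F2  ⇒  h_max = 2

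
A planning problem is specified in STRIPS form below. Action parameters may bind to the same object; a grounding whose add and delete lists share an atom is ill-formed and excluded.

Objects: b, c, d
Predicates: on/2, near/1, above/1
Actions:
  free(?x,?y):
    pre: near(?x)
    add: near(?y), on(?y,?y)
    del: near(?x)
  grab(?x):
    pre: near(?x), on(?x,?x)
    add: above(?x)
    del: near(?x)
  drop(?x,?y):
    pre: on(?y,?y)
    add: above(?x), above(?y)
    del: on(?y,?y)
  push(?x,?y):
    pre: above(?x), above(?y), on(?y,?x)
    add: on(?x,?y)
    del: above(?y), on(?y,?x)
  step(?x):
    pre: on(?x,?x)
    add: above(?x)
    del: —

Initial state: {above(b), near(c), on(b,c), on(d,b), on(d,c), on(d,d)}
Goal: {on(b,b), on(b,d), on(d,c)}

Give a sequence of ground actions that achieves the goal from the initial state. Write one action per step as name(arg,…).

1. free(c,b)  →  {above(b), near(b), on(b,b), on(b,c), on(d,b), on(d,c), on(d,d)}
2. drop(b,d)  →  {above(b), above(d), near(b), on(b,b), on(b,c), on(d,b), on(d,c)}
3. push(b,d)  →  {above(b), near(b), on(b,b), on(b,c), on(b,d), on(d,c)}

free(c,b); drop(b,d); push(b,d)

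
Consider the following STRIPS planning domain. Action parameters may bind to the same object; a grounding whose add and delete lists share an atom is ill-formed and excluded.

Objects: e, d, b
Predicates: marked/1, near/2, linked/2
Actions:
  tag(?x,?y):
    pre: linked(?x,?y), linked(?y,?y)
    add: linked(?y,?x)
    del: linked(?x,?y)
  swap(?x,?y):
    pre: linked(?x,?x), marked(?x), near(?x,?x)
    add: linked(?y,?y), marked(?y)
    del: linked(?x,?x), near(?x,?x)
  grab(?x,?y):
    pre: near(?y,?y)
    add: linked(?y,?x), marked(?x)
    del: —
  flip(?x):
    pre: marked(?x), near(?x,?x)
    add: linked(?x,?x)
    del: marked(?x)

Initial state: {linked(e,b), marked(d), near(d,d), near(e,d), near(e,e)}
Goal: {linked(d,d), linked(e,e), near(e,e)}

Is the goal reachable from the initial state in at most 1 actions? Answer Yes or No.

No

1. grab(e,e)  →  {linked(e,b), linked(e,e), marked(d), marked(e), near(d,d), near(e,d), near(e,e)}
2. grab(d,d)  →  {linked(d,d), linked(e,b), linked(e,e), marked(d), marked(e), near(d,d), near(e,d), near(e,e)}
optimal plan length = 2; 2 > 1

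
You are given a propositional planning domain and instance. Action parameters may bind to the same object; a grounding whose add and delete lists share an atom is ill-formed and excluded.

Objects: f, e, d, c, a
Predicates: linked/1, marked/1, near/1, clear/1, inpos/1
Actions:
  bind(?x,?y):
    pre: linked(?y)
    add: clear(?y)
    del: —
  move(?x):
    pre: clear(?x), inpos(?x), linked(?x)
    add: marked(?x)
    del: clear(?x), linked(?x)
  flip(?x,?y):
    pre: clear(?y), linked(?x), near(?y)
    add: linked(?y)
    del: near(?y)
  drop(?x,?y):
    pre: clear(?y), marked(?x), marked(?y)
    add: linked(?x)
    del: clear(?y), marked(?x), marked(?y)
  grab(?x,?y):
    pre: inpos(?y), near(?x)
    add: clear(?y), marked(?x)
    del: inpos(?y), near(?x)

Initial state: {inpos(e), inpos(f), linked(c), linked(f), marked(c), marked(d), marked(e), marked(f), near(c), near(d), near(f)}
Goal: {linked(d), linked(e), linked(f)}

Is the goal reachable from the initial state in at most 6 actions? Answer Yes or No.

Yes

1. bind(f,f)  →  {clear(f), inpos(e), inpos(f), linked(c), linked(f), marked(c), marked(d), marked(e), marked(f), near(c), near(d), near(f)}
2. bind(f,c)  →  {clear(c), clear(f), inpos(e), inpos(f), linked(c), linked(f), marked(c), marked(d), marked(e), marked(f), near(c), near(d), near(f)}
3. drop(e,f)  →  {clear(c), inpos(e), inpos(f), linked(c), linked(e), linked(f), marked(c), marked(d), near(c), near(d), near(f)}
4. drop(d,c)  →  {inpos(e), inpos(f), linked(c), linked(d), linked(e), linked(f), near(c), near(d), near(f)}
optimal plan length = 4; 4 ≤ 6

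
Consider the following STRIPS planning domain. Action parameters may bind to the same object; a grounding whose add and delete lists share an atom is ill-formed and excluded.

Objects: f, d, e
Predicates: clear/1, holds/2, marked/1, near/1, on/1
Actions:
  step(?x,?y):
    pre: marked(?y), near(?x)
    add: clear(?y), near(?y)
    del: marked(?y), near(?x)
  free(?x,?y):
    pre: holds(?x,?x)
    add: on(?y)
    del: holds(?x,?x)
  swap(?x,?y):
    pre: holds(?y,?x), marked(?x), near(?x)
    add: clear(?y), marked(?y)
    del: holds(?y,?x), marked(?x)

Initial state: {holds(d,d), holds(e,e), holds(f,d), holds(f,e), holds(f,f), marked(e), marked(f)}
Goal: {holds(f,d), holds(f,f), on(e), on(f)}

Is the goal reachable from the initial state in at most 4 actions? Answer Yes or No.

Yes

1. free(d,f)  →  {holds(e,e), holds(f,d), holds(f,e), holds(f,f), marked(e), marked(f), on(f)}
2. free(e,e)  →  {holds(f,d), holds(f,e), holds(f,f), marked(e), marked(f), on(e), on(f)}
optimal plan length = 2; 2 ≤ 4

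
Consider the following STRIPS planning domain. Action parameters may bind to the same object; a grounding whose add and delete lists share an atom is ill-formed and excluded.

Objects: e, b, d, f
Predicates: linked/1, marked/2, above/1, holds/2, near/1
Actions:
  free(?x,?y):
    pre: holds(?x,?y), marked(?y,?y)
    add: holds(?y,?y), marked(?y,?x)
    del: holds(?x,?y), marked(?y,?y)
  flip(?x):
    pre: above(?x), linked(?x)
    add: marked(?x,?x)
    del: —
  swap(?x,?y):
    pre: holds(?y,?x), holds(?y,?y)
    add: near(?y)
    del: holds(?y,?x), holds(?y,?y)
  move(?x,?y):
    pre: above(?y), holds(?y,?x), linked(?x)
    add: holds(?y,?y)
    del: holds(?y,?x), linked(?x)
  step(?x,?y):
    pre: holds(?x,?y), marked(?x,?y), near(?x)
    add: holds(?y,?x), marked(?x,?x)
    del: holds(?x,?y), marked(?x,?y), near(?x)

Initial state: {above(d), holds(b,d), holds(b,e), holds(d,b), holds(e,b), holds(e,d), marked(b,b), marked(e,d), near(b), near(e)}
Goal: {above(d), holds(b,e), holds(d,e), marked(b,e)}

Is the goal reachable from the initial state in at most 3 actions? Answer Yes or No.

Yes

1. free(e,b)  →  {above(d), holds(b,b), holds(b,d), holds(b,e), holds(d,b), holds(e,d), marked(b,e), marked(e,d), near(b), near(e)}
2. step(e,d)  →  {above(d), holds(b,b), holds(b,d), holds(b,e), holds(d,b), holds(d,e), marked(b,e), marked(e,e), near(b)}
optimal plan length = 2; 2 ≤ 3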